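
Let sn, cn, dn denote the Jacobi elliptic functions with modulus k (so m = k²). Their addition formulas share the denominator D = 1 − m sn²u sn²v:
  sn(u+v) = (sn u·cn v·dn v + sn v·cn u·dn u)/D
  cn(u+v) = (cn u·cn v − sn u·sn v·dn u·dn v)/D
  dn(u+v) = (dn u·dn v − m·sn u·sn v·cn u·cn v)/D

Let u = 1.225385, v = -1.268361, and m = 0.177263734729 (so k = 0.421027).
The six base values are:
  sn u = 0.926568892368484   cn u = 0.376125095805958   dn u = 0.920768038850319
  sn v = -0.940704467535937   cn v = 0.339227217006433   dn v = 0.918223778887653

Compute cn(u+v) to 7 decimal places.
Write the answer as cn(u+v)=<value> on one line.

cn(u+v)=0.9990768

m = k² = 0.177263734729
D = 1 − m·sn²u·sn²v = 0.8653266264200226
cn(u+v) = (cn u·cn v − sn u·sn v·dn u·dn v)/D = 0.864527734849464/0.8653266264200226 = 0.9990767745425058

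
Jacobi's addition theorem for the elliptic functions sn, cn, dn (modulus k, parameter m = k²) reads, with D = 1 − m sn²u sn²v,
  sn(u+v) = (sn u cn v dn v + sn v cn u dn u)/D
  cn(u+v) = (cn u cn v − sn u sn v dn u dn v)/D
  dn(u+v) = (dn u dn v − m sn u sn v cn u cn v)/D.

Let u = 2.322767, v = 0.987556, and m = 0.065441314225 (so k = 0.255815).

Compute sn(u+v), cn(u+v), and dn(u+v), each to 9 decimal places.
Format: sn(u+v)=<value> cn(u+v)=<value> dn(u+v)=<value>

sn u = 0.7617433656834315, cn u = -0.6478788813021134, dn u = 0.9808299975180263
sn v = 0.8298994941676628, cn v = 0.5579129229371349, dn v = 0.9772043778951162
m = k² = 0.065441314225
D = 1 − m·sn²u·sn²v = 0.973847068688002
sn(u+v) = (sn u·cn v·dn v + sn v·cn u·dn u)/D = -0.1120685003783536/0.973847068688002 = -0.1150781308294493
cn(u+v) = (cn u·cn v − sn u·sn v·dn u·dn v)/D = -0.9673772606461044/0.973847068688002 = -0.9933564434807881
dn(u+v) = (dn u·dn v − m·sn u·sn v·cn u·cn v)/D = 0.9734249908967992/0.973847068688002 = 0.9995665871934374

sn(u+v)=-0.115078131 cn(u+v)=-0.993356443 dn(u+v)=0.999566587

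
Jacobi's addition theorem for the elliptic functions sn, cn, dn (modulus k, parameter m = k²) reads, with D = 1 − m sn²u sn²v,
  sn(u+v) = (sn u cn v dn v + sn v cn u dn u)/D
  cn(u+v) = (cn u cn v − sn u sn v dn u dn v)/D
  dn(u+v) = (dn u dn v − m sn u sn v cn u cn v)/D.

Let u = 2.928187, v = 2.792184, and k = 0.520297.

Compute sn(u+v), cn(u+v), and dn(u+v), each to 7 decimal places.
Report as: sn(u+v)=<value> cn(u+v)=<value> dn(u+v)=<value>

sn u = 0.4455052420312521, cn u = -0.8952793303336537, dn u = 0.9727646472852919
sn v = 0.5588335263254936, cn v = -0.82927986220251, dn v = 0.956796199353666
m = k² = 0.270708968209
D = 1 − m·sn²u·sn²v = 0.9832207252007211
sn(u+v) = (sn u·cn v·dn v + sn v·cn u·dn u)/D = -0.8401728738314575/0.9832207252007211 = -0.8545109478443298
cn(u+v) = (cn u·cn v − sn u·sn v·dn u·dn v)/D = 0.5107176681318375/0.9832207252007211 = 0.5194333836154402
dn(u+v) = (dn u·dn v − m·sn u·sn v·cn u·cn v)/D = 0.880699788197733/0.9832207252007211 = 0.8957294792763255

sn(u+v)=-0.8545109 cn(u+v)=0.5194334 dn(u+v)=0.8957295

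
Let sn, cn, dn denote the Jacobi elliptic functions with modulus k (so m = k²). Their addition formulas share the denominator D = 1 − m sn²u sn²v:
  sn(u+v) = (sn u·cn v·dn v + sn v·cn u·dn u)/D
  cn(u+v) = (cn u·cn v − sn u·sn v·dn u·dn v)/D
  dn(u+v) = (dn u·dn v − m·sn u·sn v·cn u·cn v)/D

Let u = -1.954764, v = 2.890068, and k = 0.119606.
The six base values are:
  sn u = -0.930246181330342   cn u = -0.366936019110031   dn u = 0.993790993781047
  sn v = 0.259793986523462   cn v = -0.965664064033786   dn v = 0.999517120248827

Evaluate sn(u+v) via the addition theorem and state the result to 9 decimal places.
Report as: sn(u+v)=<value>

sn(u+v)=0.803807256

m = k² = 0.014305595236
D = 1 − m·sn²u·sn²v = 0.999164474107231
sn(u+v) = (sn u·cn v·dn v + sn v·cn u·dn u)/D = 0.8031356540923537/0.999164474107231 = 0.8038072558674266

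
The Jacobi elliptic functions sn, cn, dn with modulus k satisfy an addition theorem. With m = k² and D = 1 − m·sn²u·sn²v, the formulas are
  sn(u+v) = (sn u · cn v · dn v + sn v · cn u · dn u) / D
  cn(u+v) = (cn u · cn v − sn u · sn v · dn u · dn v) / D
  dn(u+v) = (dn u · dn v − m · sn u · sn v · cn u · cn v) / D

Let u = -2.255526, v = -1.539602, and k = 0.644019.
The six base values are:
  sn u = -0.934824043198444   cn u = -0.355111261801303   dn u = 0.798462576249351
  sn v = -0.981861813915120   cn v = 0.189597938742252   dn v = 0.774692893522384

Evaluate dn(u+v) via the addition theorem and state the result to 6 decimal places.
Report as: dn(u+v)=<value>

dn(u+v)=0.990198

m = k² = 0.414760472361
D = 1 − m·sn²u·sn²v = 0.6505718830833188
dn(u+v) = (dn u·dn v − m·sn u·sn v·cn u·cn v)/D = 0.6441948802658005/0.6505718830833188 = 0.9901978505629614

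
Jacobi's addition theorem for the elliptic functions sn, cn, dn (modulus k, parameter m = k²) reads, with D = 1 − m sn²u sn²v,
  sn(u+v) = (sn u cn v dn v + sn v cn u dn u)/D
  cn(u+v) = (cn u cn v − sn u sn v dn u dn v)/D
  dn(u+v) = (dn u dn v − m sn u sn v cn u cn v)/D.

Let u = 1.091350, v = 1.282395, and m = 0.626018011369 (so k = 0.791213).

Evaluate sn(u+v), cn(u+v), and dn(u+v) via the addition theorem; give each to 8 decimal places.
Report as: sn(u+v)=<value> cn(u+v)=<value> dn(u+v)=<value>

sn(u+v)=0.97002040 cn(u+v)=-0.24302350 dn(u+v)=0.64105762

sn u = 0.8334509900073387, cn u = 0.5525933832899078, dn u = 0.7517596042318348
sn v = 0.9018035067069623, cn v = 0.4321463123654137, dn v = 0.7006362285481554
m = k² = 0.626018011369
D = 1 − m·sn²u·sn²v = 0.6463523294922611
sn(u+v) = (sn u·cn v·dn v + sn v·cn u·dn u)/D = 0.6269749453555015/0.6463523294922611 = 0.9700204002482957
cn(u+v) = (cn u·cn v − sn u·sn v·dn u·dn v)/D = -0.1570788074074235/0.6463523294922611 = -0.2430235031887578
dn(u+v) = (dn u·dn v − m·sn u·sn v·cn u·cn v)/D = 0.4143490885927661/0.6463523294922611 = 0.6410576239715202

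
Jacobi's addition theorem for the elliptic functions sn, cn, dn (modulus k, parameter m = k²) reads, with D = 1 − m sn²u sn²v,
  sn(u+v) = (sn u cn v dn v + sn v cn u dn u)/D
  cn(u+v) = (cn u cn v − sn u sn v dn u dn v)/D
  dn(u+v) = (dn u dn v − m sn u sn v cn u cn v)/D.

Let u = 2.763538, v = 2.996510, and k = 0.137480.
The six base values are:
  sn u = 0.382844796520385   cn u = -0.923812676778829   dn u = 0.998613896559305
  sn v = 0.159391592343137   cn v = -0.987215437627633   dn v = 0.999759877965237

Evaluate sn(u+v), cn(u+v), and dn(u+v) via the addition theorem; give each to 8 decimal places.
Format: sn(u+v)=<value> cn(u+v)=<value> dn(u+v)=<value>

m = k² = 0.0189007504
D = 1 − m·sn²u·sn²v = 0.9999296190113766
sn(u+v) = (sn u·cn v·dn v + sn v·cn u·dn u)/D = -0.5249034118025992/0.9999296190113766 = -0.5249403576239371
cn(u+v) = (cn u·cn v − sn u·sn v·dn u·dn v)/D = 0.8510791098683058/0.9999296190113766 = 0.8511390138735582
dn(u+v) = (dn u·dn v − m·sn u·sn v·cn u·cn v)/D = 0.9973222349570812/0.9999296190113766 = 0.9973924324225206

sn(u+v)=-0.52494036 cn(u+v)=0.85113901 dn(u+v)=0.99739243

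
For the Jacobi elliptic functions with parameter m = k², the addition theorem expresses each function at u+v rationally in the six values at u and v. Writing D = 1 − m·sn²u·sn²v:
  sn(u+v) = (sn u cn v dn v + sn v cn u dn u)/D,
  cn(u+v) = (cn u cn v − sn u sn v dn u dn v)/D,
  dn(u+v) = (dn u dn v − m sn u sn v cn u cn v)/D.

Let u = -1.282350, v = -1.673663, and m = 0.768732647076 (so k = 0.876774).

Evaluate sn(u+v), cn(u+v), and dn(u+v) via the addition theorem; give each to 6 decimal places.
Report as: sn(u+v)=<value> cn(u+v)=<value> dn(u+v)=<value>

sn u = -0.8856217546768741, cn u = 0.4644072648474124, dn u = 0.6301294157537795
sn v = -0.9670143034800984, cn v = 0.2547220776942982, dn v = 0.5302313572614114
m = k² = 0.768732647076
D = 1 − m·sn²u·sn²v = 0.4361836398480317
sn(u+v) = (sn u·cn v·dn v + sn v·cn u·dn u)/D = -0.402597374193036/0.4361836398480317 = -0.9229997125369091
cn(u+v) = (cn u·cn v − sn u·sn v·dn u·dn v)/D = -0.16784374270121/0.4361836398480317 = -0.3848006375472669
dn(u+v) = (dn u·dn v − m·sn u·sn v·cn u·cn v)/D = 0.2562350657624006/0.4361836398480317 = 0.5874476765145845

sn(u+v)=-0.923000 cn(u+v)=-0.384801 dn(u+v)=0.587448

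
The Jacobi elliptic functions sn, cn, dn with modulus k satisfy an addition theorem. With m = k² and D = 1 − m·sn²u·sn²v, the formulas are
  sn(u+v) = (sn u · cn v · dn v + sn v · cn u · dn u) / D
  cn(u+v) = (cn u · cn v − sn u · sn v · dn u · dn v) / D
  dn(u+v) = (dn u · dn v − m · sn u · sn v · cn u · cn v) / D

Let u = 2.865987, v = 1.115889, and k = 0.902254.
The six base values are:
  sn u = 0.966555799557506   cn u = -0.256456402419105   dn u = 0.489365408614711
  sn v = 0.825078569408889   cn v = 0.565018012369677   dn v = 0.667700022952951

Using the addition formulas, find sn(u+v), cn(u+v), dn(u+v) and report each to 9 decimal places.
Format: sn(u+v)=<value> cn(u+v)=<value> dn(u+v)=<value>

sn(u+v)=0.541390528 cn(u+v)=-0.840771251 dn(u+v)=0.872579699

m = k² = 0.814062280516
D = 1 − m·sn²u·sn²v = 0.482271457865379
sn(u+v) = (sn u·cn v·dn v + sn v·cn u·dn u)/D = 0.2610971992623086/0.482271457865379 = 0.5413905281021029
cn(u+v) = (cn u·cn v − sn u·sn v·dn u·dn v)/D = -0.405479976828667/0.482271457865379 = -0.840771250746198
dn(u+v) = (dn u·dn v − m·sn u·sn v·cn u·cn v)/D = 0.4208202833341275/0.482271457865379 = 0.8725796985721579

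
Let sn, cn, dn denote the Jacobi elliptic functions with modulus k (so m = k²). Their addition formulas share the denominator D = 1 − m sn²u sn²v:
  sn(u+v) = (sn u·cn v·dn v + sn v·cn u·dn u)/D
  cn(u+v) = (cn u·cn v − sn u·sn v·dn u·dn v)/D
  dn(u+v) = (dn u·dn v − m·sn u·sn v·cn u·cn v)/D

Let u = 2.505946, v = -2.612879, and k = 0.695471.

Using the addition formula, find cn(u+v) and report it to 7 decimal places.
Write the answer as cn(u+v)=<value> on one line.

cn(u+v)=0.9942986

sn u = 0.880151991552855, cn u = -0.4746919756700581, dn u = 0.7907647426621096
sn v = -0.8362606439680614, cn v = -0.5483321396290056, dn v = 0.8134784725845826
m = k² = 0.483679911841
D = 1 − m·sn²u·sn²v = 0.7379665591500576
cn(u+v) = (cn u·cn v − sn u·sn v·dn u·dn v)/D = 0.7337591174910122/0.7379665591500576 = 0.9942986011942177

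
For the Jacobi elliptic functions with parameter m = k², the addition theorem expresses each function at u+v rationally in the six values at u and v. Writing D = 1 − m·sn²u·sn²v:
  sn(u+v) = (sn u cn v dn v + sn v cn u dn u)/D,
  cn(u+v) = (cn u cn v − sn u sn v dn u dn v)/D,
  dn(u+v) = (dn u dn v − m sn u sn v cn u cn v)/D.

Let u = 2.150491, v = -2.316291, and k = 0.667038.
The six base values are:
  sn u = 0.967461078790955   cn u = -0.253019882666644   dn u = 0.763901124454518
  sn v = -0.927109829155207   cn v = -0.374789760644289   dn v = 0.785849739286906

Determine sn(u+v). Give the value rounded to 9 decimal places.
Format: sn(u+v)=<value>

m = k² = 0.444939693444
D = 1 − m·sn²u·sn²v = 0.6420432744239445
sn(u+v) = (sn u·cn v·dn v + sn v·cn u·dn u)/D = -0.1057509958509451/0.6420432744239445 = -0.1647100749491181

sn(u+v)=-0.164710075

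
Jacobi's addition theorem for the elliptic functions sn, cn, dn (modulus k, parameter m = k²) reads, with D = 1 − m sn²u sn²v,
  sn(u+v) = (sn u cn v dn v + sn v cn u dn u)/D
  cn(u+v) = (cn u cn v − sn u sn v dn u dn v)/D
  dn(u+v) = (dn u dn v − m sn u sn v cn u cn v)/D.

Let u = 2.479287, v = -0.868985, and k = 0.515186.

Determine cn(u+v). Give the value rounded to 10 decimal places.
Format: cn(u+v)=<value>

cn(u+v)=0.0718665245

sn u = 0.771421593752791, cn u = -0.6363243863721584, dn u = 0.9176343979669185
sn v = -0.7474041318969998, cn v = 0.6643696739190405, dn v = 0.9228948182525263
m = k² = 0.265416614596
D = 1 − m·sn²u·sn²v = 0.9117687001589796
cn(u+v) = (cn u·cn v − sn u·sn v·dn u·dn v)/D = 0.0655256476669705/0.9117687001589796 = 0.07186652454240334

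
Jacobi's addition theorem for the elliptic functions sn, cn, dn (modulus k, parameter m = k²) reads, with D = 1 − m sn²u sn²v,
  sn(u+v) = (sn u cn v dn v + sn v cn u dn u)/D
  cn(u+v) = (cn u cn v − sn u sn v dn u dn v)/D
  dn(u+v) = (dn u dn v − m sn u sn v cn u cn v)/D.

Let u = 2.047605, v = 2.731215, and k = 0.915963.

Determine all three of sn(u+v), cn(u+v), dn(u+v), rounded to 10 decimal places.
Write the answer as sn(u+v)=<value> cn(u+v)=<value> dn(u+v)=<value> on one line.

sn(u+v)=-0.0660057904 cn(u+v)=-0.9978192400 dn(u+v)=0.9981706898

sn u = 0.992129442732533, cn u = 0.1252164879847436, dn u = 0.4173325060013799
sn v = 0.9882613603269002, cn v = -0.1527726535896547, dn v = 0.4249627447695196
m = k² = 0.838988217369
D = 1 − m·sn²u·sn²v = 0.1934409499189861
sn(u+v) = (sn u·cn v·dn v + sn v·cn u·dn u)/D = -0.01276822279757188/0.1934409499189861 = -0.06600579041262602
cn(u+v) = (cn u·cn v − sn u·sn v·dn u·dn v)/D = -0.1930191016250756/0.1934409499189861 = -0.9978192399588236
dn(u+v) = (dn u·dn v − m·sn u·sn v·cn u·cn v)/D = 0.1930870864213945/0.1934409499189861 = 0.9981706898268445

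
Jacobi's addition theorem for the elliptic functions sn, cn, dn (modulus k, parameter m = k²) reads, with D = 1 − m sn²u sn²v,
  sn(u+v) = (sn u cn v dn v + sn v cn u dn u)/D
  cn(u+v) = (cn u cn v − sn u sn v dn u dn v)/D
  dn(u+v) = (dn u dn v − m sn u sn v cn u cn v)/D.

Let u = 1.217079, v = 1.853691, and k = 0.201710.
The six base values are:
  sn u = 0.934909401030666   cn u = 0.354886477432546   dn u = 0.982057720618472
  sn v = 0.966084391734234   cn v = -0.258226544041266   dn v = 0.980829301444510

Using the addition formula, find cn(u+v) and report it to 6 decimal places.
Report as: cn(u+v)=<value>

cn(u+v)=-0.994646

m = k² = 0.0406869241
D = 1 − m·sn²u·sn²v = 0.9668087167347698
cn(u+v) = (cn u·cn v − sn u·sn v·dn u·dn v)/D = -0.961632666318751/0.9668087167347698 = -0.99464625181132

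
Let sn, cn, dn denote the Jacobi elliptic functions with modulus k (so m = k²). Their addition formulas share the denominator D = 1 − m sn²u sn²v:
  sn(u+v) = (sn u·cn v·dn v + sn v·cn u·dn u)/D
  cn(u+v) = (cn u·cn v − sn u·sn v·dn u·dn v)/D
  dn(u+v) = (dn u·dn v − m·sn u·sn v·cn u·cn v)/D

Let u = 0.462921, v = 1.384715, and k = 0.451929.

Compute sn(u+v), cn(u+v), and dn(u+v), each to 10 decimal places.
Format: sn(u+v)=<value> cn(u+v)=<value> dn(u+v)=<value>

sn u = 0.4436719267557433, cn u = 0.896189277668979, dn u = 0.9796920218352743
sn v = 0.969458241443891, cn v = 0.2452564333437928, dn v = 0.8989134278997731
m = k² = 0.204239821041
D = 1 − m·sn²u·sn²v = 0.9622147295902029
sn(u+v) = (sn u·cn v·dn v + sn v·cn u·dn u)/D = 0.9489879638085186/0.9622147295902029 = 0.9862538315254045
cn(u+v) = (cn u·cn v − sn u·sn v·dn u·dn v)/D = -0.1589938061275001/0.9622147295902029 = -0.1652373438465381
dn(u+v) = (dn u·dn v − m·sn u·sn v·cn u·cn v)/D = 0.8613496761113358/0.9622147295902029 = 0.8951740704262297

sn(u+v)=0.9862538315 cn(u+v)=-0.1652373438 dn(u+v)=0.8951740704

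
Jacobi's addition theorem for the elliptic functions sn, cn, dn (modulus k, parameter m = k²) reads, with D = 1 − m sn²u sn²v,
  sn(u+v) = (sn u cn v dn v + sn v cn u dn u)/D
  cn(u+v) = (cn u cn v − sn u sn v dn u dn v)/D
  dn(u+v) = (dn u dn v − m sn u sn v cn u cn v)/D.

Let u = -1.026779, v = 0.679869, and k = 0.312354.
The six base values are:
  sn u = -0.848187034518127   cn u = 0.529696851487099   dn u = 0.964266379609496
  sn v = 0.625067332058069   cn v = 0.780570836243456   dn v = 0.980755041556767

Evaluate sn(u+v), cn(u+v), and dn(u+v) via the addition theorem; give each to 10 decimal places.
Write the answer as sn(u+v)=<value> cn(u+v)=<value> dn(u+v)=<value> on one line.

m = k² = 0.097565021316
D = 1 − m·sn²u·sn²v = 0.9725759869673609
sn(u+v) = (sn u·cn v·dn v + sn v·cn u·dn u)/D = -0.3300636200639467/0.9725759869673609 = -0.3393705216732062
cn(u+v) = (cn u·cn v − sn u·sn v·dn u·dn v)/D = 0.9148563040914233/0.9725759869673609 = 0.9406527781382756
dn(u+v) = (dn u·dn v − m·sn u·sn v·cn u·cn v)/D = 0.9670962322995667/0.9725759869673609 = 0.9943657310675735

sn(u+v)=-0.3393705217 cn(u+v)=0.9406527781 dn(u+v)=0.9943657311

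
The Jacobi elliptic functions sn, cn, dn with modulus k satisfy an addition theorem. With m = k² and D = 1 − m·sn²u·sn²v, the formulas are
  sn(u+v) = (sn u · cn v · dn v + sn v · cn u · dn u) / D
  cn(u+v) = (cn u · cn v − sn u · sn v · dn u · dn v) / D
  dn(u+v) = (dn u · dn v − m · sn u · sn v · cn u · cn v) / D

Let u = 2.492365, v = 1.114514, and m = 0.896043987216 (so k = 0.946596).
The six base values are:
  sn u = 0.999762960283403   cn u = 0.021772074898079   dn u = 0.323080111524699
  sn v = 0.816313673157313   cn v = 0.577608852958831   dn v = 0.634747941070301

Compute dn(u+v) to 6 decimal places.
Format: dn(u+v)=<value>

dn(u+v)=0.485823

m = k² = 0.896043987216
D = 1 − m·sn²u·sn²v = 0.4031879856269996
dn(u+v) = (dn u·dn v − m·sn u·sn v·cn u·cn v)/D = 0.1958780514408898/0.4031879856269996 = 0.4858231356677925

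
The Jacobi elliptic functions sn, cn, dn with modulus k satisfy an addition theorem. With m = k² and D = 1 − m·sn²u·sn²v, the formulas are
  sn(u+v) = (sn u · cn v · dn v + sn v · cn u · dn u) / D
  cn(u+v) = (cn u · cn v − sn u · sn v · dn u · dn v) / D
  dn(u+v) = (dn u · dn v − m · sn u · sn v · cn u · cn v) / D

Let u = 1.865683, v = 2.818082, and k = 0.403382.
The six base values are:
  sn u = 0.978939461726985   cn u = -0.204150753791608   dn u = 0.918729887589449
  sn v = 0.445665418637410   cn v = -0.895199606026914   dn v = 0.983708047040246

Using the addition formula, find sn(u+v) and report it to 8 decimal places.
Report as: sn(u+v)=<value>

m = k² = 0.162717037924
D = 1 − m·sn²u·sn²v = 0.9690284761648248
sn(u+v) = (sn u·cn v·dn v + sn v·cn u·dn u)/D = -0.9456575671733458/0.9690284761648248 = -0.9758821236255355

sn(u+v)=-0.97588212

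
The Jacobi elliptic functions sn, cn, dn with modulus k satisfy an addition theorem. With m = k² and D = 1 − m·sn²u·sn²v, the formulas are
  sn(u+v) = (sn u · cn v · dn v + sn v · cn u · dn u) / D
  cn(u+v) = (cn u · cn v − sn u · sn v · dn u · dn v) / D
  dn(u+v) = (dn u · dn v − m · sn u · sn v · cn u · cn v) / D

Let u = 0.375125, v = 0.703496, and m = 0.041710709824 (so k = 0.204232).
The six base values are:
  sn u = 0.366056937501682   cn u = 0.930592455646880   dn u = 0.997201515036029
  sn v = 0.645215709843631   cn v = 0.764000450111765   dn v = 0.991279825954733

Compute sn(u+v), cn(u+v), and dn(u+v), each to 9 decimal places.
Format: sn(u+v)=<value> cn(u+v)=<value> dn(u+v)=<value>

sn(u+v)=0.878024451 cn(u+v)=0.478615779 dn(u+v)=0.983790674

m = k² = 0.041710709824
D = 1 − m·sn²u·sn²v = 0.9976732231674739
sn(u+v) = (sn u·cn v·dn v + sn v·cn u·dn u)/D = 0.8759814837856267/0.9976732231674739 = 0.8780244507359907
cn(u+v) = (cn u·cn v − sn u·sn v·dn u·dn v)/D = 0.4775021468958102/0.9976732231674739 = 0.4786157790020737
dn(u+v) = (dn u·dn v − m·sn u·sn v·cn u·cn v)/D = 0.9815016126637801/0.9976732231674739 = 0.9837906740121268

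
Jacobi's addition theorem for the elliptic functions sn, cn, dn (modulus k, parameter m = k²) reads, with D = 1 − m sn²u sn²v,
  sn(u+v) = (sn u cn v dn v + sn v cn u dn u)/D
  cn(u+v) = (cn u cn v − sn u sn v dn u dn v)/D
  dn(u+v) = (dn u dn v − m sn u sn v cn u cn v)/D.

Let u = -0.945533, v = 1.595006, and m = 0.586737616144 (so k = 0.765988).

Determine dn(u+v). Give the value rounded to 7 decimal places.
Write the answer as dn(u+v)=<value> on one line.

sn u = -0.7688809842252966, cn u = 0.6393919237030908, dn u = 0.8081668444050316
sn v = 0.9756023541515266, cn v = 0.2195450900703527, dn v = 0.6644871438040454
m = k² = 0.586737616144
D = 1 − m·sn²u·sn²v = 0.6698526226978725
dn(u+v) = (dn u·dn v − m·sn u·sn v·cn u·cn v)/D = 0.5987991615569466/0.6698526226978725 = 0.8939267254717109

dn(u+v)=0.8939267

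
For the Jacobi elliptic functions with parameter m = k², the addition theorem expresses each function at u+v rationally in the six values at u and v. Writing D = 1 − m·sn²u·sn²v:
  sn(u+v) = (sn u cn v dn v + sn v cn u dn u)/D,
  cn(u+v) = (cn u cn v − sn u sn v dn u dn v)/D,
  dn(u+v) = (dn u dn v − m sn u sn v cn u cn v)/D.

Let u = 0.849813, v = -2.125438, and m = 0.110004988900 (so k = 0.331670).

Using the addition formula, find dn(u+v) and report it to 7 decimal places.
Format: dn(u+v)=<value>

dn(u+v)=0.9492382

sn u = 0.7447072234183425, cn u = 0.667391303051323, dn u = 0.9690162330242115
sn v = -0.8860994861408087, cn v = -0.4634950923807011, dn v = 0.9558384434236914
m = k² = 0.1100049889
D = 1 − m·sn²u·sn²v = 0.9520985694347401
dn(u+v) = (dn u·dn v − m·sn u·sn v·cn u·cn v)/D = 0.9037683268465943/0.9520985694347401 = 0.9492381943007861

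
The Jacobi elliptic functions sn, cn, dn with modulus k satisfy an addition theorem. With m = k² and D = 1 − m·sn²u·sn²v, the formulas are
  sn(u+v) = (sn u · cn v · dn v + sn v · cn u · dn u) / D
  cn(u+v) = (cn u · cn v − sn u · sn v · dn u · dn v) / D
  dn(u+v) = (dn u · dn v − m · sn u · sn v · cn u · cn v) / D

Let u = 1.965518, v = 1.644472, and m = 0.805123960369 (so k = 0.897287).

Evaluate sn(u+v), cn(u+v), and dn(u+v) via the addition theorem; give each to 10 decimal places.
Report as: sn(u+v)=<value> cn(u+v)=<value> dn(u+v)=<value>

sn(u+v)=0.7439735358 cn(u+v)=-0.6682090826 dn(u+v)=0.7445579948

sn u = 0.9908162161675101, cn u = 0.1352154790676638, dn u = 0.4578168878262464
sn v = 0.9582089796808798, cn v = 0.2860691372010049, dn v = 0.5106503723288253
m = k² = 0.805123960369
D = 1 − m·sn²u·sn²v = 0.2742794250580921
sn(u+v) = (sn u·cn v·dn v + sn v·cn u·dn u)/D = 0.2040566336614562/0.2742794250580921 = 0.7439735358138412
cn(u+v) = (cn u·cn v − sn u·sn v·dn u·dn v)/D = -0.1832760029817101/0.2742794250580921 = -0.6682090825547429
dn(u+v) = (dn u·dn v − m·sn u·sn v·cn u·cn v)/D = 0.2042169387418349/0.2742794250580921 = 0.7445579948207271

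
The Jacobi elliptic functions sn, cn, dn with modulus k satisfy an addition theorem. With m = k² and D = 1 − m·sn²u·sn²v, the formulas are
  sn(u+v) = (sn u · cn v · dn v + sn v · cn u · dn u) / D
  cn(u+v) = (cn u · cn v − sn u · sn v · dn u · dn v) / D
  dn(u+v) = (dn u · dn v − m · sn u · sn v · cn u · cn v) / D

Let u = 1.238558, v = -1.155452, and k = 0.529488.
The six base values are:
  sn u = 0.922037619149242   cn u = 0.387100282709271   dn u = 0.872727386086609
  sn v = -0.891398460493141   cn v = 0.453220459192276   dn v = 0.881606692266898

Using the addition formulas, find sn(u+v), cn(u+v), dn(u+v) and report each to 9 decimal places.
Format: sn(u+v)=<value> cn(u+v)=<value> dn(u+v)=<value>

m = k² = 0.280357542144
D = 1 − m·sn²u·sn²v = 0.8106116394416761
sn(u+v) = (sn u·cn v·dn v + sn v·cn u·dn u)/D = 0.06726753822994872/0.8106116394416761 = 0.08298368165090806
cn(u+v) = (cn u·cn v − sn u·sn v·dn u·dn v)/D = 0.8078157638340591/0.8106116394416761 = 0.9965509061656914
dn(u+v) = (dn u·dn v − m·sn u·sn v·cn u·cn v)/D = 0.8098287683654188/0.8106116394416761 = 0.9990342217676562

sn(u+v)=0.082983682 cn(u+v)=0.996550906 dn(u+v)=0.999034222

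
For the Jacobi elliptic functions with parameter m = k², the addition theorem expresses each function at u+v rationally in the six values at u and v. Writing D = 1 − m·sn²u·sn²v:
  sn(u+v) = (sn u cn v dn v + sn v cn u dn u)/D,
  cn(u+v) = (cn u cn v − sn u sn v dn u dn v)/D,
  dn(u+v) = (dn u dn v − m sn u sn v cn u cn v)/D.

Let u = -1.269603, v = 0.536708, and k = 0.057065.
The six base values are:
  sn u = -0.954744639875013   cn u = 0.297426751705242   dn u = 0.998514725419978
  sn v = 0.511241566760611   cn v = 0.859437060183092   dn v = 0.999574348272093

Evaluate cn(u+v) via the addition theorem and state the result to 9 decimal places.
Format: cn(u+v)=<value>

m = k² = 0.003256414225
D = 1 − m·sn²u·sn²v = 0.9992241702748872
cn(u+v) = (cn u·cn v − sn u·sn v·dn u·dn v)/D = 0.7427922942725006/0.9992241702748872 = 0.7433690220565401

cn(u+v)=0.743369022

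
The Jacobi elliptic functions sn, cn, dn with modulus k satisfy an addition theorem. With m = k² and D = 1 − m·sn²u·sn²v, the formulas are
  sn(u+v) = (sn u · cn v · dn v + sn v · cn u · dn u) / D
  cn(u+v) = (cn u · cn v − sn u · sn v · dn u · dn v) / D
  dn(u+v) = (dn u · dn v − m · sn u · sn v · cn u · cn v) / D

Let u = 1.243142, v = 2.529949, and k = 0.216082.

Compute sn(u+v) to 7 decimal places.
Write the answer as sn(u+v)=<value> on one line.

sn u = 0.9432169518963152, cn u = 0.3321773346503705, dn u = 0.9790100024668425
sn v = 0.6030779229216893, cn v = -0.7976822794098293, dn v = 0.9914727366161571
m = k² = 0.046691430724
D = 1 − m·sn²u·sn²v = 0.9848919909052914
sn(u+v) = (sn u·cn v·dn v + sn v·cn u·dn u)/D = -0.5498477265819461/0.9848919909052914 = -0.5582822600441069

sn(u+v)=-0.5582823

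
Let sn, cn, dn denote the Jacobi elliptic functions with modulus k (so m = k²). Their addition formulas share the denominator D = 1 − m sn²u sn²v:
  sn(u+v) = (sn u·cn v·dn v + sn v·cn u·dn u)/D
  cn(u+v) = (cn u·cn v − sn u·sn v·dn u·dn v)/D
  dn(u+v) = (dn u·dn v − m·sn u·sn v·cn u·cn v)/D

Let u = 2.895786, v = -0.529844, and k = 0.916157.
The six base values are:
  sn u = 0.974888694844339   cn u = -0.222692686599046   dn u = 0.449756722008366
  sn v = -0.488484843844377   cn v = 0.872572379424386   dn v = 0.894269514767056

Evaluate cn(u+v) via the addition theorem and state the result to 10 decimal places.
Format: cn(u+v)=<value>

m = k² = 0.839343648649
D = 1 − m·sn²u·sn²v = 0.809650358261511
cn(u+v) = (cn u·cn v − sn u·sn v·dn u·dn v)/D = -0.002778692128341943/0.809650358261511 = -0.003431965539184566

cn(u+v)=-0.0034319655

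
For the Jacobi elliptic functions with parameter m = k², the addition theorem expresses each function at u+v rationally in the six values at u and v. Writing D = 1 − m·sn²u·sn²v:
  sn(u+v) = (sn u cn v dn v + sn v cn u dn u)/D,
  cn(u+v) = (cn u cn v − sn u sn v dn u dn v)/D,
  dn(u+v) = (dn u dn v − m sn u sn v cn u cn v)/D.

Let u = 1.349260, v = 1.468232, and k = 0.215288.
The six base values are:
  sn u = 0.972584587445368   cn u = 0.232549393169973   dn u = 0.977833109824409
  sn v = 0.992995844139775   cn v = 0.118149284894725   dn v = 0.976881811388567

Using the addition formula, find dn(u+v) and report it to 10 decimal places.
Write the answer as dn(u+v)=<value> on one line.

m = k² = 0.046348922944
D = 1 − m·sn²u·sn²v = 0.9567695979757054
dn(u+v) = (dn u·dn v − m·sn u·sn v·cn u·cn v)/D = 0.9539975051421926/0.9567695979757054 = 0.9971026537220895

dn(u+v)=0.9971026537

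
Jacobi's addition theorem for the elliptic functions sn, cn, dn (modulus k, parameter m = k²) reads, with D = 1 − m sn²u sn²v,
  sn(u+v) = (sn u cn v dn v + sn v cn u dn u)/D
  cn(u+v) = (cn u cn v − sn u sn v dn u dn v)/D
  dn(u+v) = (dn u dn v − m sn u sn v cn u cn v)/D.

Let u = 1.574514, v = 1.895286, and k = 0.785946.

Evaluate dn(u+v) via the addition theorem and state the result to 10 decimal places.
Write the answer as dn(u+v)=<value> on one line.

sn u = 0.9694291570351116, cn u = 0.2453713705593889, dn u = 0.6476723599267277
sn v = 0.9989553749778372, cn v = 0.04569637625554876, dn v = 0.6193373587845755
m = k² = 0.617711114916
D = 1 − m·sn²u·sn²v = 0.4206917048350137
dn(u+v) = (dn u·dn v − m·sn u·sn v·cn u·cn v)/D = 0.3944203038055274/0.4206917048350137 = 0.9375518919732695

dn(u+v)=0.9375518920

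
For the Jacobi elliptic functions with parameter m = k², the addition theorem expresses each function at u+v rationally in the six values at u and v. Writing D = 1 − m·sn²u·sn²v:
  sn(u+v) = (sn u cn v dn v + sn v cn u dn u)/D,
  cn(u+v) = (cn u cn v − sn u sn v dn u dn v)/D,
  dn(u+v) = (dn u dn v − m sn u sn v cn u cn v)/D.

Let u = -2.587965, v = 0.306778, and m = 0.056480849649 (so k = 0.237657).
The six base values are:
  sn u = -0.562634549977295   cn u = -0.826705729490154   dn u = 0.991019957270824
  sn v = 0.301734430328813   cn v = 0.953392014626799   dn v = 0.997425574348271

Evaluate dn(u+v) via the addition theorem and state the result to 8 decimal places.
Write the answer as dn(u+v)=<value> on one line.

dn(u+v)=0.98251055

m = k² = 0.056480849649
D = 1 − m·sn²u·sn²v = 0.998372189837739
dn(u+v) = (dn u·dn v − m·sn u·sn v·cn u·cn v)/D = 0.9809112059299145/0.998372189837739 = 0.9825105465821695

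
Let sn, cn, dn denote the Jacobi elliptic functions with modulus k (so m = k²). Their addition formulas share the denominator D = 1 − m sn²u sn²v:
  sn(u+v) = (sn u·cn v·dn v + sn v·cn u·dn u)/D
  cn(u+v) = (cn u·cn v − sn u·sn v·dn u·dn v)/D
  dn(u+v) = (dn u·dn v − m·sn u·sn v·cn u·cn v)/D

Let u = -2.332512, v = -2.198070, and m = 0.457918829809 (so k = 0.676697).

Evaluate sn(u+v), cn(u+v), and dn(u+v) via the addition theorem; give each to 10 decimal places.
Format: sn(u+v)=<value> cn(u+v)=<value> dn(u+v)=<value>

sn u = -0.9268911787479274, cn u = -0.375330178322071, dn u = 0.7788385273645062
sn v = -0.9606742515543595, cn v = -0.2776778392318539, dn v = 0.7598611672564057
m = k² = 0.457918829809
D = 1 − m·sn²u·sn²v = 0.6369233651095801
sn(u+v) = (sn u·cn v·dn v + sn v·cn u·dn u)/D = 0.4763967313319401/0.6369233651095801 = 0.7479655440964674
cn(u+v) = (cn u·cn v − sn u·sn v·dn u·dn v)/D = -0.4227499584846281/0.6369233651095801 = -0.6637375572050111
dn(u+v) = (dn u·dn v − m·sn u·sn v·cn u·cn v)/D = 0.5493131471336076/0.6369233651095801 = 0.8624477876378431

sn(u+v)=0.7479655441 cn(u+v)=-0.6637375572 dn(u+v)=0.8624477876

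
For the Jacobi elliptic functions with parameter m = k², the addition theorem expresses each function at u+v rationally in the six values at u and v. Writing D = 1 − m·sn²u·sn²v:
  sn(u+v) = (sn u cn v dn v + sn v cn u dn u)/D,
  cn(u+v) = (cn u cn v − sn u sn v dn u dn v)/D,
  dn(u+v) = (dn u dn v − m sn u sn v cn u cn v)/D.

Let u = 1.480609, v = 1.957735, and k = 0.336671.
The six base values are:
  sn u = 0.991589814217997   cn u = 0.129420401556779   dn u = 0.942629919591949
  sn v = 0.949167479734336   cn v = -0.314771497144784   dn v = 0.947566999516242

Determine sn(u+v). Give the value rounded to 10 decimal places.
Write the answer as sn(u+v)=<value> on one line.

sn(u+v)=-0.2000507697

m = k² = 0.113347362241
D = 1 − m·sn²u·sn²v = 0.8995936379337166
sn(u+v) = (sn u·cn v·dn v + sn v·cn u·dn u)/D = -0.179964399685593/0.8995936379337166 = -0.2000507696996997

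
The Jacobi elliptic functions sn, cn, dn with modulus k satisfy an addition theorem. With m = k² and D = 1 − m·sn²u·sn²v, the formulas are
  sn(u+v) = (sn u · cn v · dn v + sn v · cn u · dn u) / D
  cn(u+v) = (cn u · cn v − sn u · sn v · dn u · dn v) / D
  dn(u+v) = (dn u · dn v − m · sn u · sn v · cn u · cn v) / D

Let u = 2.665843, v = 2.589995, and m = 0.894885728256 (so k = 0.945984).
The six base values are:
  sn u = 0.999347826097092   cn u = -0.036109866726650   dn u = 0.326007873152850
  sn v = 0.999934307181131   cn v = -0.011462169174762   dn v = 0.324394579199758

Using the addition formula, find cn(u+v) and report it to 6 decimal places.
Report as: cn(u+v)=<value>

cn(u+v)=-0.989350

m = k² = 0.894885728256
D = 1 − m·sn²u·sn²v = 0.1063985513240108
cn(u+v) = (cn u·cn v − sn u·sn v·dn u·dn v)/D = -0.1052653758275337/0.1063985513240108 = -0.9893497093487075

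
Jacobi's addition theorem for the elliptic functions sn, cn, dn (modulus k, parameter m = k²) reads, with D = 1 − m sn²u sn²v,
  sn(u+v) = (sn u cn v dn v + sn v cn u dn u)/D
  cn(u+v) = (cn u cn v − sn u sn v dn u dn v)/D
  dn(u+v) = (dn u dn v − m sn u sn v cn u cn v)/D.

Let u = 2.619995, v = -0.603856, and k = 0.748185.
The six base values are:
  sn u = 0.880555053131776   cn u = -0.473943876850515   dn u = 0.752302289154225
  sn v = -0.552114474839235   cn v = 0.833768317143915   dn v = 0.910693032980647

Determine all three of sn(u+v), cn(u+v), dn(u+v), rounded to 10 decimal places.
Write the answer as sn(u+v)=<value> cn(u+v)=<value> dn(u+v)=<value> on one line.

sn(u+v)=0.9974374315 cn(u+v)=-0.0715441845 dn(u+v)=0.6656459142

m = k² = 0.559780794225
D = 1 − m·sn²u·sn²v = 0.8676910302463635
sn(u+v) = (sn u·cn v·dn v + sn v·cn u·dn u)/D = 0.8654675125053631/0.8676910302463635 = 0.9974374314548704
cn(u+v) = (cn u·cn v − sn u·sn v·dn u·dn v)/D = -0.06207824713838864/0.8676910302463635 = -0.07154418447861881
dn(u+v) = (dn u·dn v − m·sn u·sn v·cn u·cn v)/D = 0.5775749891040606/0.8676910302463635 = 0.6656459142375481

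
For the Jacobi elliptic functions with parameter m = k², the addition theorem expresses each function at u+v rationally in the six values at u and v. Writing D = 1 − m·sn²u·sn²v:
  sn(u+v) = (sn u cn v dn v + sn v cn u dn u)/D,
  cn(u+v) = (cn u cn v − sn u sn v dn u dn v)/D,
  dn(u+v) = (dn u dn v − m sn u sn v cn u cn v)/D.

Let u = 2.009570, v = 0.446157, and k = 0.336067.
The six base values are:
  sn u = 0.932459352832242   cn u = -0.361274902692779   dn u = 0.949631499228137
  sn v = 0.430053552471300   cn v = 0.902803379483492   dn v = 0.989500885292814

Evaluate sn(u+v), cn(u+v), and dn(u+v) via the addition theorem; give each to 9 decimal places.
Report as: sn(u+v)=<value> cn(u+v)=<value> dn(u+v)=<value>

m = k² = 0.112941028489
D = 1 − m·sn²u·sn²v = 0.9818382942062763
sn(u+v) = (sn u·cn v·dn v + sn v·cn u·dn u)/D = 0.6854470874629646/0.9818382942062763 = 0.6981262510412511
cn(u+v) = (cn u·cn v − sn u·sn v·dn u·dn v)/D = -0.7029713552189943/0.9818382942062763 = -0.7159746766521063
dn(u+v) = (dn u·dn v − m·sn u·sn v·cn u·cn v)/D = 0.9544330682725541/0.9818382942062763 = 0.9720878416584099

sn(u+v)=0.698126251 cn(u+v)=-0.715974677 dn(u+v)=0.972087842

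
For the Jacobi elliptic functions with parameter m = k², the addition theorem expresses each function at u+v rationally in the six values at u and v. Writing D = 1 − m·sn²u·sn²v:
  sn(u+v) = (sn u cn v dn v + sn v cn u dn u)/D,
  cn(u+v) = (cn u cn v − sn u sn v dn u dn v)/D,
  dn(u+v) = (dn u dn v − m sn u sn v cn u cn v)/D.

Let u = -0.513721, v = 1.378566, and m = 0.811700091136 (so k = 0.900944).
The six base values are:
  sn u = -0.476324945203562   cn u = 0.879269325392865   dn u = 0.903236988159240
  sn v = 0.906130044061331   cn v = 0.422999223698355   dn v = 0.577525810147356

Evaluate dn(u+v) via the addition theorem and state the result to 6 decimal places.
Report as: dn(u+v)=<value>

m = k² = 0.811700091136
D = 1 − m·sn²u·sn²v = 0.848789027097448
dn(u+v) = (dn u·dn v − m·sn u·sn v·cn u·cn v)/D = 0.651944632009339/0.848789027097448 = 0.7680879596650232

dn(u+v)=0.768088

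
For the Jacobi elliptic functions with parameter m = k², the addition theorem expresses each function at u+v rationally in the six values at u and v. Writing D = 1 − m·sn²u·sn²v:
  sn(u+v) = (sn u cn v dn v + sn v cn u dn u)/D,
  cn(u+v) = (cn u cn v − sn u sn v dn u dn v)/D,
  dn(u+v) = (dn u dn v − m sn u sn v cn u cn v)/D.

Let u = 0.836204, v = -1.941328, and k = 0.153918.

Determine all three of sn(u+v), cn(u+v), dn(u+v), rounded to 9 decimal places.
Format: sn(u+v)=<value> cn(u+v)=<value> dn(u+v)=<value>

sn u = 0.7407581632892273, cn u = 0.6717717942280477, dn u = 0.9934789118691599
sn v = -0.9369569962595198, cn v = -0.3494446839777909, dn v = 0.989546443805407
m = k² = 0.023690750724
D = 1 − m·sn²u·sn²v = 0.9885877564268403
sn(u+v) = (sn u·cn v·dn v + sn v·cn u·dn u)/D = -0.8814648282528248/0.9885877564268403 = -0.8916404462045924
cn(u+v) = (cn u·cn v − sn u·sn v·dn u·dn v)/D = 0.4475773773441546/0.9885877564268403 = 0.4527442044820401
dn(u+v) = (dn u·dn v − m·sn u·sn v·cn u·cn v)/D = 0.9792336324351218/0.9885877564268403 = 0.9905378921285368

sn(u+v)=-0.891640446 cn(u+v)=0.452744204 dn(u+v)=0.990537892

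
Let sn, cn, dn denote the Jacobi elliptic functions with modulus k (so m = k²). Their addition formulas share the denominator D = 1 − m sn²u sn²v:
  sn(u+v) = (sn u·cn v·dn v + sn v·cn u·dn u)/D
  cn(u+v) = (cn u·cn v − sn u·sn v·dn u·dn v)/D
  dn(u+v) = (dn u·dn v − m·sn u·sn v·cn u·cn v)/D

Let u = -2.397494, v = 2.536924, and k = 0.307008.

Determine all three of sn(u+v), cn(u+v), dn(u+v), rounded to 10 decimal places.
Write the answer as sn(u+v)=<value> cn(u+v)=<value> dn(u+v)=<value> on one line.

sn u = -0.727527746325308, cn u = -0.6860782596226311, dn u = 0.9747367453651492
sn v = 0.6275069304311908, cn v = -0.7786109762010966, dn v = 0.9812676053156479
m = k² = 0.094253912064
D = 1 − m·sn²u·sn²v = 0.9803557451217799
sn(u+v) = (sn u·cn v·dn v + sn v·cn u·dn u)/D = 0.1362073610143003/0.9803557451217799 = 0.138936668339084
cn(u+v) = (cn u·cn v − sn u·sn v·dn u·dn v)/D = 0.9708475378754382/0.9803557451217799 = 0.9903012683980746
dn(u+v) = (dn u·dn v − m·sn u·sn v·cn u·cn v)/D = 0.979463499297114/0.9803557451217799 = 0.9990898754568373

sn(u+v)=0.1389366683 cn(u+v)=0.9903012684 dn(u+v)=0.9990898755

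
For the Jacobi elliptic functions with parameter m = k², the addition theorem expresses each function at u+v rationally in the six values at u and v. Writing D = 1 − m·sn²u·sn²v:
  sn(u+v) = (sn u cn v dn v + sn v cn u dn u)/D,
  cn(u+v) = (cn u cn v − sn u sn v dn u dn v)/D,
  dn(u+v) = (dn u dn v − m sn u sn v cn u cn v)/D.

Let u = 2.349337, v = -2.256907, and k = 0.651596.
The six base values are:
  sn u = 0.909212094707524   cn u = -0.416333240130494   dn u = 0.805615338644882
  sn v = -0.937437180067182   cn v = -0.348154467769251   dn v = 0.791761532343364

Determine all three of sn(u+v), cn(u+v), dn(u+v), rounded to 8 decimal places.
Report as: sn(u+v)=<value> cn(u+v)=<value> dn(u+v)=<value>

sn(u+v)=0.09224291 cn(u+v)=0.99573653 dn(u+v)=0.99819205

m = k² = 0.424577347216
D = 1 − m·sn²u·sn²v = 0.6915593737558192
sn(u+v) = (sn u·cn v·dn v + sn v·cn u·dn u)/D = 0.06379145011611007/0.6915593737558192 = 0.09224291150832411
cn(u+v) = (cn u·cn v − sn u·sn v·dn u·dn v)/D = 0.6886109339254095/0.6915593737558192 = 0.9957365340673543
dn(u+v) = (dn u·dn v − m·sn u·sn v·cn u·cn v)/D = 0.6903090713444276/0.6915593737558192 = 0.9981920534102498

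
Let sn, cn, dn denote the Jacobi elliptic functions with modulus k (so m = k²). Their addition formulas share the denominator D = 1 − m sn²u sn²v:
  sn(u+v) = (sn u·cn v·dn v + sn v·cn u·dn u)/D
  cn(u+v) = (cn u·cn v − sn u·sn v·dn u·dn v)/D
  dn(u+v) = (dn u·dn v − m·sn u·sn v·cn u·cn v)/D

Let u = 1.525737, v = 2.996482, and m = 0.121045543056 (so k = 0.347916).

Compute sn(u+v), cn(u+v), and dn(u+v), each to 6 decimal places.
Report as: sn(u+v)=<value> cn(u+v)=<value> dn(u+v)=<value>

sn u = 0.9959400088040883, cn u = 0.090019436030851, dn u = 0.9380486924272979
sn v = 0.2444491712139129, cn v = -0.9696621074852988, dn v = 0.9963768742210082
m = k² = 0.121045543056
D = 1 − m·sn²u·sn²v = 0.9928254890987331
sn(u+v) = (sn u·cn v·dn v + sn v·cn u·dn u)/D = -0.9415844166085791/0.9928254890987331 = -0.9483886412538929
cn(u+v) = (cn u·cn v − sn u·sn v·dn u·dn v)/D = -0.3148352556560656/0.9928254890987331 = -0.3171103674441988
dn(u+v) = (dn u·dn v − m·sn u·sn v·cn u·cn v)/D = 0.9372223574694879/0.9928254890987331 = 0.9439950603204995

sn(u+v)=-0.948389 cn(u+v)=-0.317110 dn(u+v)=0.943995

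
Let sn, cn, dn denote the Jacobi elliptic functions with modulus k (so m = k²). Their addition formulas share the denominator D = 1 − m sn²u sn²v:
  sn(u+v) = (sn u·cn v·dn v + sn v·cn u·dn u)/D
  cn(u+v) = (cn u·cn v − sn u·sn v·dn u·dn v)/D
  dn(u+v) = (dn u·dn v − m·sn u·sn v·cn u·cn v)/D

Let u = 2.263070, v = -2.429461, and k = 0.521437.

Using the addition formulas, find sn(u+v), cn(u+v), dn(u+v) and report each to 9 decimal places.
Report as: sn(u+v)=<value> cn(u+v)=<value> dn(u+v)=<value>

sn u = 0.8827931933727739, cn u = -0.4697618308618743, dn u = 0.8877525248142243
sn v = -0.8030573649733175, cn v = -0.5959017272689449, dn v = 0.9081044050743501
m = k² = 0.271896544969
D = 1 − m·sn²u·sn²v = 0.8633483815264722
sn(u+v) = (sn u·cn v·dn v + sn v·cn u·dn u)/D = -0.1428147559849514/0.8633483815264722 = -0.1654196139598281
cn(u+v) = (cn u·cn v − sn u·sn v·dn u·dn v)/D = 0.8514542696806081/0.8633483815264722 = 0.9862232766049387
dn(u+v) = (dn u·dn v − m·sn u·sn v·cn u·cn v)/D = 0.8601306942130813/0.8633483815264722 = 0.9962730140204795

sn(u+v)=-0.165419614 cn(u+v)=0.986223277 dn(u+v)=0.996273014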